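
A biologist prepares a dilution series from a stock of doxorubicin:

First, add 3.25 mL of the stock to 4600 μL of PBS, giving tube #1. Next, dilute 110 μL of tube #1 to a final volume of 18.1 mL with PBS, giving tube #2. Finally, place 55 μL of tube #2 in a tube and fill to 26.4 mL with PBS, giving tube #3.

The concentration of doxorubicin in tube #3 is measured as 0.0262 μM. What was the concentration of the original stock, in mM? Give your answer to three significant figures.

Step 1: 3.25 mL + 4600 μL = 7.85 mL total → factor 7.85/3.25 = 2.4154
Step 2: 110 μL brought to 18.1 mL → factor 18100/110 = 164.55
Step 3: 55 μL brought to 26.4 mL → factor 26400/55 = 480
Overall dilution factor = 2.4154 × 164.55 × 480 = 1.9077 × 10^5
Stock = 0.0262 μM × 1.9077 × 10^5 = 4998 μM = 5.00 mM

5.00 mM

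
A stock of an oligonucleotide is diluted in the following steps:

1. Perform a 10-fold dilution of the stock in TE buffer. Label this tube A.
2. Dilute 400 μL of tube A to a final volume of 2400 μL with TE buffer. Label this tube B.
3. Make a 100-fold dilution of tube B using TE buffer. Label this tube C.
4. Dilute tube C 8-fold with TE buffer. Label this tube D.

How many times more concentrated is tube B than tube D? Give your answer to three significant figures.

800

Step 1: 10-fold → factor 10
Step 2: 400 μL brought to 2400 μL → factor 2400/400 = 6
Step 3: 100-fold → factor 100
Step 4: 8-fold → factor 8
Dilution factor to tube B = 60; to tube D = 48000
[tube B]/[tube D] = (factor to tube D)/(factor to tube B) = 48000/60 = 800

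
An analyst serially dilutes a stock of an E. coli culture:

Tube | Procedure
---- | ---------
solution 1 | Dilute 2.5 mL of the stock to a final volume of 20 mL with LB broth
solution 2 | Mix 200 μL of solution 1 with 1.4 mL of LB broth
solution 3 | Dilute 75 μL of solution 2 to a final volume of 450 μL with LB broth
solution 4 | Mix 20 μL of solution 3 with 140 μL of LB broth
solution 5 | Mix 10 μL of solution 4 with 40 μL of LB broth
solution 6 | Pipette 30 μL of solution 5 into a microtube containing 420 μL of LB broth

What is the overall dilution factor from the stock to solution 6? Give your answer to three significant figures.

2.30 × 10^5

Step 1: 2.5 mL brought to 20 mL → factor 20/2.5 = 8
Step 2: 200 μL + 1.4 mL = 1600 μL total → factor 1600/200 = 8
Step 3: 75 μL brought to 450 μL → factor 450/75 = 6
Step 4: 20 μL + 140 μL = 160 μL total → factor 160/20 = 8
Step 5: 10 μL + 40 μL = 50 μL total → factor 50/10 = 5
Step 6: 30 μL + 420 μL = 450 μL total → factor 450/30 = 15
Overall dilution factor = 8 × 8 × 6 × 8 × 5 × 15 = 2.304 × 10^5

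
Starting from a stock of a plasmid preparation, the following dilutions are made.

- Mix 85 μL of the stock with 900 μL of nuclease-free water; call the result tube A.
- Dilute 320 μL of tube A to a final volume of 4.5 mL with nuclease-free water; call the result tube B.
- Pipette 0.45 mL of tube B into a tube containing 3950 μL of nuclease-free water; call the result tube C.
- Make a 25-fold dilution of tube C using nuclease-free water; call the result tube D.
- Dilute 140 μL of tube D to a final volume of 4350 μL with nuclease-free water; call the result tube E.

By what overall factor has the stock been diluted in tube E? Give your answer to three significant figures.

Step 1: 85 μL + 900 μL = 985 μL total → factor 985/85 = 11.588
Step 2: 320 μL brought to 4.5 mL → factor 4500/320 = 14.062
Step 3: 0.45 mL + 3950 μL = 4.4 mL total → factor 4.4/0.45 = 9.7778
Step 4: 25-fold → factor 25
Step 5: 140 μL brought to 4350 μL → factor 4350/140 = 31.071
Overall dilution factor = 11.588 × 14.062 × 9.7778 × 25 × 31.071 = 1.2377 × 10^6

1.24 × 10^6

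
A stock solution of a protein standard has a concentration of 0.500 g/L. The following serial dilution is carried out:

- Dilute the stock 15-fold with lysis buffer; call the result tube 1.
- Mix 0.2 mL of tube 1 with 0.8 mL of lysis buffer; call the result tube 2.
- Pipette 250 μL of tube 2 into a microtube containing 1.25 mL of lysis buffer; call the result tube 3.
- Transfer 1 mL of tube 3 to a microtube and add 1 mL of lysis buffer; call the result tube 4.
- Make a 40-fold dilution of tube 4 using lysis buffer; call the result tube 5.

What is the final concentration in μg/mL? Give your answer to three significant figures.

Step 1: 15-fold → factor 15
Step 2: 0.2 mL + 0.8 mL = 1 mL total → factor 1/0.2 = 5
Step 3: 250 μL + 1.25 mL = 1500 μL total → factor 1500/250 = 6
Step 4: 1 mL + 1 mL = 2 mL total → factor 2/1 = 2
Step 5: 40-fold → factor 40
Overall dilution factor = 15 × 5 × 6 × 2 × 40 = 36000
Final = 0.500 g/L / 36000 = 1.389 × 10^-5 g/L = 0.0139 μg/mL

0.0139 μg/mL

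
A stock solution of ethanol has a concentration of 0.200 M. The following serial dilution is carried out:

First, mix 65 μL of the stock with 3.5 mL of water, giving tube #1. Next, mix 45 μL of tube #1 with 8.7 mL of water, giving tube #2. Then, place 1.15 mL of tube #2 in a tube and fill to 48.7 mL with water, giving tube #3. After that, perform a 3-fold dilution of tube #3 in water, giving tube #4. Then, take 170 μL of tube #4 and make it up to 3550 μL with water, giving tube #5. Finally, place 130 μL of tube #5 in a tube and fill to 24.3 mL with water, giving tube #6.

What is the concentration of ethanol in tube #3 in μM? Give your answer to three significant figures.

Step 1: 65 μL + 3.5 mL = 3565 μL total → factor 3565/65 = 54.846
Step 2: 45 μL + 8.7 mL = 8745 μL total → factor 8745/45 = 194.33
Step 3: 1.15 mL brought to 48.7 mL → factor 48.7/1.15 = 42.348
Dilution factor through tube #3 = 54.846 × 194.33 × 42.348 = 4.5136 × 10^5
[tube #3] = 0.200 M / 4.5136 × 10^5 = 4.431 × 10^-7 M = 0.443 μM

0.443 μM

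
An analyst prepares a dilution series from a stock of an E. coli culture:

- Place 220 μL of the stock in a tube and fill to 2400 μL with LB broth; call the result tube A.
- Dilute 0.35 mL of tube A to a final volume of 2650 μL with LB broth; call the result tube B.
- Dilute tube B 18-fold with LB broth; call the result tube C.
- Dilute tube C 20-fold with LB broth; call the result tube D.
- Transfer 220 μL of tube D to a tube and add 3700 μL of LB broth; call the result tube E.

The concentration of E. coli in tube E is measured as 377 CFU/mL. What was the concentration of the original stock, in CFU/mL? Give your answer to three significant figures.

2.00 × 10^8 CFU/mL

Step 1: 220 μL brought to 2400 μL → factor 2400/220 = 10.909
Step 2: 0.35 mL brought to 2650 μL → factor 2.65/0.35 = 7.5714
Step 3: 18-fold → factor 18
Step 4: 20-fold → factor 20
Step 5: 220 μL + 3700 μL = 3920 μL total → factor 3920/220 = 17.818
Overall dilution factor = 10.909 × 7.5714 × 18 × 20 × 17.818 = 5.2982 × 10^5
Stock = 377 CFU/mL × 5.2982 × 10^5 = 2.00 × 10^8 CFU/mL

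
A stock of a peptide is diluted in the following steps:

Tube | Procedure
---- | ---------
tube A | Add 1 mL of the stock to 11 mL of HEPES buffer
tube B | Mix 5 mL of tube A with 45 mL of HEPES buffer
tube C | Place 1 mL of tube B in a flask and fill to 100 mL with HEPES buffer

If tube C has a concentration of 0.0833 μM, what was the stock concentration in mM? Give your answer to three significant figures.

1.00 mM

Step 1: 1 mL + 11 mL = 12 mL total → factor 12/1 = 12
Step 2: 5 mL + 45 mL = 50 mL total → factor 50/5 = 10
Step 3: 1 mL brought to 100 mL → factor 100/1 = 100
Overall dilution factor = 12 × 10 × 100 = 12000
Stock = 0.0833 μM × 12000 = 999.6 μM = 1.00 mM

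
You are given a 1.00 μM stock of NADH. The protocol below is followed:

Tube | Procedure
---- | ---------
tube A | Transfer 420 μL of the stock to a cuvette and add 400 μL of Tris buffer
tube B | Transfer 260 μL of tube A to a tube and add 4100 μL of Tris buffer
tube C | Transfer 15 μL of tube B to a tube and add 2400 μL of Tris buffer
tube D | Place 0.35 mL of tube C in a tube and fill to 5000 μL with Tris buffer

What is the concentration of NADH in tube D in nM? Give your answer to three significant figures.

0.0133 nM

Step 1: 420 μL + 400 μL = 820 μL total → factor 820/420 = 1.9524
Step 2: 260 μL + 4100 μL = 4360 μL total → factor 4360/260 = 16.769
Step 3: 15 μL + 2400 μL = 2415 μL total → factor 2415/15 = 161
Step 4: 0.35 mL brought to 5000 μL → factor 5/0.35 = 14.286
Overall dilution factor = 1.9524 × 16.769 × 161 × 14.286 = 75302
Final = 1.00 μM / 75302 = 1.328 × 10^-5 μM = 0.0133 nM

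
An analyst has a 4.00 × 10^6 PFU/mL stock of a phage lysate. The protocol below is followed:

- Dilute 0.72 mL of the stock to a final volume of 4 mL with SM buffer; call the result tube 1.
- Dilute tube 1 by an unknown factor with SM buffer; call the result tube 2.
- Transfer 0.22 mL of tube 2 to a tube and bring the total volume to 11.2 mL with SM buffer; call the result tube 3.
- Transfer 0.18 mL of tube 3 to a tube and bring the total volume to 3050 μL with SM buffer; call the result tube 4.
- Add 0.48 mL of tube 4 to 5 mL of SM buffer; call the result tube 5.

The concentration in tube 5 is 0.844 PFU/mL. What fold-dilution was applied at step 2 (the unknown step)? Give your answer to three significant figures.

86.6-fold

Step 1: 0.72 mL brought to 4 mL → factor 4/0.72 = 5.5556
Step 2: unknown factor x
Step 3: 0.22 mL brought to 11.2 mL → factor 11.2/0.22 = 50.909
Step 4: 0.18 mL brought to 3050 μL → factor 3.05/0.18 = 16.944
Step 5: 0.48 mL + 5 mL = 5.48 mL total → factor 5.48/0.48 = 11.417
Product of known-step factors = 54713
Overall factor = 4.00 × 10^6 PFU/mL / (0.844 PFU/mL) = 4.7393 × 10^6
x = 4.7393 × 10^6 / 54713 = 86.6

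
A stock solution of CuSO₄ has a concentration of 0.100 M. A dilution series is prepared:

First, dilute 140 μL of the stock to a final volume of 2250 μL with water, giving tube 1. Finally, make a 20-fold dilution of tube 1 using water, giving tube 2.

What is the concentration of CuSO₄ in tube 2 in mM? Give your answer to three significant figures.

Step 1: 140 μL brought to 2250 μL → factor 2250/140 = 16.071
Step 2: 20-fold → factor 20
Overall dilution factor = 16.071 × 20 = 321.43
Final = 0.100 M / 321.43 = 0.0003111 M = 0.311 mM

0.311 mM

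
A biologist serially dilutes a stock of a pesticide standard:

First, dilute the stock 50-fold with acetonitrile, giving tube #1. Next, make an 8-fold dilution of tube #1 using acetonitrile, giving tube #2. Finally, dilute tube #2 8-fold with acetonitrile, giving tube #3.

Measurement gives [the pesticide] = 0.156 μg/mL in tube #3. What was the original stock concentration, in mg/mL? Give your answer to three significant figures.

0.499 mg/mL

Step 1: 50-fold → factor 50
Step 2: 8-fold → factor 8
Step 3: 8-fold → factor 8
Overall dilution factor = 50 × 8 × 8 = 3200
Stock = 0.156 μg/mL × 3200 = 499.2 μg/mL = 0.499 mg/mL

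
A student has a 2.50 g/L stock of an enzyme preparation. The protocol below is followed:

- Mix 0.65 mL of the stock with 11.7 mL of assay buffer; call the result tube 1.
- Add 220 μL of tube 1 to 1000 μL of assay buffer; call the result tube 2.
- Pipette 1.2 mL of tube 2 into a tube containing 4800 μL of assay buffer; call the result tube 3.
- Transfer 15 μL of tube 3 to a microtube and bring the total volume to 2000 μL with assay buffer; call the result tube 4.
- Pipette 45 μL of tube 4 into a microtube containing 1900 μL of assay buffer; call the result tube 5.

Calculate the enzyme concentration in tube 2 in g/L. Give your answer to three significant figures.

0.0237 g/L

Step 1: 0.65 mL + 11.7 mL = 12.35 mL total → factor 12.35/0.65 = 19
Step 2: 220 μL + 1000 μL = 1220 μL total → factor 1220/220 = 5.5455
Dilution factor through tube 2 = 19 × 5.5455 = 105.36
[tube 2] = 2.50 g/L / 105.36 = 0.0237 g/L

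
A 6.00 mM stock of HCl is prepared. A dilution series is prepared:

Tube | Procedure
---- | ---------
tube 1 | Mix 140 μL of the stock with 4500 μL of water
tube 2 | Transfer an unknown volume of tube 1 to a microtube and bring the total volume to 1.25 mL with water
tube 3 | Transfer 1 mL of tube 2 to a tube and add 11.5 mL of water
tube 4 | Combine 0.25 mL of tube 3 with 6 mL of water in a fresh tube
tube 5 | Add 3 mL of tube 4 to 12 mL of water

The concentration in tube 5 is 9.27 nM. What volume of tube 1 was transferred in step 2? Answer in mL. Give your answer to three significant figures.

0.100 mL

Step 1: 140 μL + 4500 μL = 4640 μL total → factor 4640/140 = 33.143
Step 2: v brought to 1.25 mL → factor = 1.25 mL/v
Step 3: 1 mL + 11.5 mL = 12.5 mL total → factor 12.5/1 = 12.5
Step 4: 0.25 mL + 6 mL = 6.25 mL total → factor 6.25/0.25 = 25
Step 5: 3 mL + 12 mL = 15 mL total → factor 15/3 = 5
Product of known-step factors = 51786
Overall factor = 6.00 mM / (9.27 nM) = 6.4725 × 10^5
Step-2 factor = 6.4725 × 10^5 / 51786 = 12.499
v = 1.25 mL / 12.499 = 0.100 mL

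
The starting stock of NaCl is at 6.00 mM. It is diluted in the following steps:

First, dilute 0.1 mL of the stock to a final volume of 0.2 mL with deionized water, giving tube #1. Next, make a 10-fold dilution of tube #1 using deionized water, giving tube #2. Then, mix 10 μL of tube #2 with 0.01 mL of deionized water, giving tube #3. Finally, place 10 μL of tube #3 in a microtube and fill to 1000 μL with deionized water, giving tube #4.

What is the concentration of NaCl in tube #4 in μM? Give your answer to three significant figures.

Step 1: 0.1 mL brought to 0.2 mL → factor 0.2/0.1 = 2
Step 2: 10-fold → factor 10
Step 3: 10 μL + 0.01 mL = 20 μL total → factor 20/10 = 2
Step 4: 10 μL brought to 1000 μL → factor 1000/10 = 100
Overall dilution factor = 2 × 10 × 2 × 100 = 4000
Final = 6.00 mM / 4000 = 0.001500 mM = 1.50 μM

1.50 μM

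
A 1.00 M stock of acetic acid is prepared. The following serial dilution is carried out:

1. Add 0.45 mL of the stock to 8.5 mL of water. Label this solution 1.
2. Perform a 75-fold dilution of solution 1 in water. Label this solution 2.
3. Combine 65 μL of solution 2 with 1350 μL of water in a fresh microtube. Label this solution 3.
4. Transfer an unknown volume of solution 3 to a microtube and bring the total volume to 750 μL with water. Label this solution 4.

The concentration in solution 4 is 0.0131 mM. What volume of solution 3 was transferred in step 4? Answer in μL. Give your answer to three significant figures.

319 μL

Step 1: 0.45 mL + 8.5 mL = 8.95 mL total → factor 8.95/0.45 = 19.889
Step 2: 75-fold → factor 75
Step 3: 65 μL + 1350 μL = 1415 μL total → factor 1415/65 = 21.769
Step 4: v brought to 750 μL → factor = 750 μL/v
Product of known-step factors = 32472
Overall factor = 1.00 M / (0.0131 mM) = 76336
Step-4 factor = 76336 / 32472 = 2.3508
v = 750 μL / 2.3508 = 319 μL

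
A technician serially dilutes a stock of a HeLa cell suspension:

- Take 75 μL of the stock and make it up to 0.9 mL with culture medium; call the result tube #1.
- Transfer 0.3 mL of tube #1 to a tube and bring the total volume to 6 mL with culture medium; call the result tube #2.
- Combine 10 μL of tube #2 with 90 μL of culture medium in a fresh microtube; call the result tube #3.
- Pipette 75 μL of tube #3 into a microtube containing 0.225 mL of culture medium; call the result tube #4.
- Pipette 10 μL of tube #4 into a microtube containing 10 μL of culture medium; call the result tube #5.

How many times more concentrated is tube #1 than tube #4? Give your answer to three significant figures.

Step 1: 75 μL brought to 0.9 mL → factor 900/75 = 12
Step 2: 0.3 mL brought to 6 mL → factor 6/0.3 = 20
Step 3: 10 μL + 90 μL = 100 μL total → factor 100/10 = 10
Step 4: 75 μL + 0.225 mL = 300 μL total → factor 300/75 = 4
Dilution factor to tube #1 = 12; to tube #4 = 9600
[tube #1]/[tube #4] = (factor to tube #4)/(factor to tube #1) = 9600/12 = 800

800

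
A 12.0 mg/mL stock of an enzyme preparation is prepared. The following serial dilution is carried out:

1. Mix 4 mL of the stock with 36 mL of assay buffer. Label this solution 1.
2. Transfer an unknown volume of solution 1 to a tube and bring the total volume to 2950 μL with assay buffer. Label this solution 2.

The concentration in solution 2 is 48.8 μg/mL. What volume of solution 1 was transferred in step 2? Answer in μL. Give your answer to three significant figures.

120 μL

Step 1: 4 mL + 36 mL = 40 mL total → factor 40/4 = 10
Step 2: v brought to 2950 μL → factor = 2950 μL/v
Product of known-step factors = 10
Overall factor = 12.0 mg/mL / (48.8 μg/mL) = 245.9
Step-2 factor = 245.9 / 10 = 24.59
v = 2950 μL / 24.59 = 120 μL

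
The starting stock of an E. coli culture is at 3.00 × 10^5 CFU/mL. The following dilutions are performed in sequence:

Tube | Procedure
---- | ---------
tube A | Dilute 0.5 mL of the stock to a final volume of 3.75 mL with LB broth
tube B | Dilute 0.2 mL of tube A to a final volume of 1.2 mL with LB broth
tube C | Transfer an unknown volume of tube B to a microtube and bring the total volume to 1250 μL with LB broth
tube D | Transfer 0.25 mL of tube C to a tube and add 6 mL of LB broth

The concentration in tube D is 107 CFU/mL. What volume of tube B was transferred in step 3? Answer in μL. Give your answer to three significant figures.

502 μL

Step 1: 0.5 mL brought to 3.75 mL → factor 3.75/0.5 = 7.5
Step 2: 0.2 mL brought to 1.2 mL → factor 1.2/0.2 = 6
Step 3: v brought to 1250 μL → factor = 1250 μL/v
Step 4: 0.25 mL + 6 mL = 6.25 mL total → factor 6.25/0.25 = 25
Product of known-step factors = 1125
Overall factor = 3.00 × 10^5 CFU/mL / (107 CFU/mL) = 2803.7
Step-3 factor = 2803.7 / 1125 = 2.4922
v = 1250 μL / 2.4922 = 502 μL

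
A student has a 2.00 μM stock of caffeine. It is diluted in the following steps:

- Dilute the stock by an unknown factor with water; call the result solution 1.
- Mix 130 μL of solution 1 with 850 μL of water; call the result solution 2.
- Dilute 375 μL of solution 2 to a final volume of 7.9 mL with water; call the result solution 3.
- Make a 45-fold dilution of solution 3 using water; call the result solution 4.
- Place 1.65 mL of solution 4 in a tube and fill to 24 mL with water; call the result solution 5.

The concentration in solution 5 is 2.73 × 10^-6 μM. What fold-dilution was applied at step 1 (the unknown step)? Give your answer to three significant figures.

7.05-fold

Step 1: unknown factor x
Step 2: 130 μL + 850 μL = 980 μL total → factor 980/130 = 7.5385
Step 3: 375 μL brought to 7.9 mL → factor 7900/375 = 21.067
Step 4: 45-fold → factor 45
Step 5: 1.65 mL brought to 24 mL → factor 24/1.65 = 14.545
Product of known-step factors = 1.0395 × 10^5
Overall factor = 2.00 μM / (2.73 × 10^-6 μM) = 7.326 × 10^5
x = 7.326 × 10^5 / 1.0395 × 10^5 = 7.05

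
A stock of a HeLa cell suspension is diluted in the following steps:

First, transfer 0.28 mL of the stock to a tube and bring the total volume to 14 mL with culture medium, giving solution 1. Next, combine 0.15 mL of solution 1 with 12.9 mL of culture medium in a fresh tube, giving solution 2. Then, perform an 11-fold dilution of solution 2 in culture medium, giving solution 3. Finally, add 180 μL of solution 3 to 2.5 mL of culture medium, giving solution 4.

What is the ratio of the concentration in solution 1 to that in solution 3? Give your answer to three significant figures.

Step 1: 0.28 mL brought to 14 mL → factor 14/0.28 = 50
Step 2: 0.15 mL + 12.9 mL = 13.05 mL total → factor 13.05/0.15 = 87
Step 3: 11-fold → factor 11
Dilution factor to solution 1 = 50; to solution 3 = 47850
[solution 1]/[solution 3] = (factor to solution 3)/(factor to solution 1) = 47850/50 = 957

957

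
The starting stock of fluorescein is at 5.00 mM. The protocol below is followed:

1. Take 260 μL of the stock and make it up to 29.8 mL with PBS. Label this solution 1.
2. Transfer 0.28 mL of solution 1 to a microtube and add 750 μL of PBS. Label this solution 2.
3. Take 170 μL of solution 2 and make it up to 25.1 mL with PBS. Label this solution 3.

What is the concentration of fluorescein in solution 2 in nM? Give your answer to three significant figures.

Step 1: 260 μL brought to 29.8 mL → factor 29800/260 = 114.62
Step 2: 0.28 mL + 750 μL = 1.03 mL total → factor 1.03/0.28 = 3.6786
Dilution factor through solution 2 = 114.62 × 3.6786 = 421.62
[solution 2] = 5.00 mM / 421.62 = 0.01186 mM = 1.19 × 10^4 nM

1.19 × 10^4 nM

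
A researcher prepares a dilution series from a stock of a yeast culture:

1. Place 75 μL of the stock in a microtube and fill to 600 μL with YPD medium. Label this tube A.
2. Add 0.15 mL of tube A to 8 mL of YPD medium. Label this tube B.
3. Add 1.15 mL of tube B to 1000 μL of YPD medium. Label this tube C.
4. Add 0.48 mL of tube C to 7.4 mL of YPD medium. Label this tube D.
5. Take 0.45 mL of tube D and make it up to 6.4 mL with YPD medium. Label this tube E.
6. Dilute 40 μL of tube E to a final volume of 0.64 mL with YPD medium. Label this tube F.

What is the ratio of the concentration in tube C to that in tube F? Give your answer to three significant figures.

Step 1: 75 μL brought to 600 μL → factor 600/75 = 8
Step 2: 0.15 mL + 8 mL = 8.15 mL total → factor 8.15/0.15 = 54.333
Step 3: 1.15 mL + 1000 μL = 2.15 mL total → factor 2.15/1.15 = 1.8696
Step 4: 0.48 mL + 7.4 mL = 7.88 mL total → factor 7.88/0.48 = 16.417
Step 5: 0.45 mL brought to 6.4 mL → factor 6.4/0.45 = 14.222
Step 6: 40 μL brought to 0.64 mL → factor 640/40 = 16
Dilution factor to tube C = 812.64; to tube F = 3.0358 × 10^6
[tube C]/[tube F] = (factor to tube F)/(factor to tube C) = 3.0358 × 10^6/812.64 = 3.74 × 10^3

3.74 × 10^3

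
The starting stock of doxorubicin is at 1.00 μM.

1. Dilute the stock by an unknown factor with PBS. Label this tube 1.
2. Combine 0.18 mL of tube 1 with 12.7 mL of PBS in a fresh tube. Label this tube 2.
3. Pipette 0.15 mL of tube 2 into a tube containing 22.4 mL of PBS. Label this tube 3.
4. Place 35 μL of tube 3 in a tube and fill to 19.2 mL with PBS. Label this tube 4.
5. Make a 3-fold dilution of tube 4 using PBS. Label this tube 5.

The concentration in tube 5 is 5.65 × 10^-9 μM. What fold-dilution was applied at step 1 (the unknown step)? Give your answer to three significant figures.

10.0-fold

Step 1: unknown factor x
Step 2: 0.18 mL + 12.7 mL = 12.88 mL total → factor 12.88/0.18 = 71.556
Step 3: 0.15 mL + 22.4 mL = 22.55 mL total → factor 22.55/0.15 = 150.33
Step 4: 35 μL brought to 19.2 mL → factor 19200/35 = 548.57
Step 5: 3-fold → factor 3
Product of known-step factors = 1.7703 × 10^7
Overall factor = 1.00 μM / (5.65 × 10^-9 μM) = 1.7699 × 10^8
x = 1.7699 × 10^8 / 1.7703 × 10^7 = 10.0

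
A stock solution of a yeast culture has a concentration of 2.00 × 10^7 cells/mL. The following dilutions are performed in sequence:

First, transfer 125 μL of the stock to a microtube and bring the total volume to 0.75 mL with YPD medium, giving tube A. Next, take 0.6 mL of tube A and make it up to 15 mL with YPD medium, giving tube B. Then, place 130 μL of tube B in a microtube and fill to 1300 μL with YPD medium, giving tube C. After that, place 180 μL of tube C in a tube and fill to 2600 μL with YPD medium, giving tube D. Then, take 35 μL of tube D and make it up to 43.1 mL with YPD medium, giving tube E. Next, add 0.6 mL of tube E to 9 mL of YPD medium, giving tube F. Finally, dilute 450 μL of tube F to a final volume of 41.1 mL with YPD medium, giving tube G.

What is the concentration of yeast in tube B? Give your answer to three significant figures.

Step 1: 125 μL brought to 0.75 mL → factor 750/125 = 6
Step 2: 0.6 mL brought to 15 mL → factor 15/0.6 = 25
Dilution factor through tube B = 6 × 25 = 150
[tube B] = 2.00 × 10^7 cells/mL / 150 = 1.33 × 10^5 cells/mL

1.33 × 10^5 cells/mL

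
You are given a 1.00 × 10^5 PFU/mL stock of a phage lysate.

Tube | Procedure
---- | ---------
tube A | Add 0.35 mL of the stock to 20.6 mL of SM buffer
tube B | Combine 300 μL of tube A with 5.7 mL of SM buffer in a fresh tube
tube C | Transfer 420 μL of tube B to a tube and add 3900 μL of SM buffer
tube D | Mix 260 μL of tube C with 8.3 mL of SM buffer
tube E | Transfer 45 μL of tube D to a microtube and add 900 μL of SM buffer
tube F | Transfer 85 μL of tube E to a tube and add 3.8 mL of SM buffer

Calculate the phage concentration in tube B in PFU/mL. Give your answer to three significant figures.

Step 1: 0.35 mL + 20.6 mL = 20.95 mL total → factor 20.95/0.35 = 59.857
Step 2: 300 μL + 5.7 mL = 6000 μL total → factor 6000/300 = 20
Dilution factor through tube B = 59.857 × 20 = 1197.1
[tube B] = 1.00 × 10^5 PFU/mL / 1197.1 = 83.5 PFU/mL

83.5 PFU/mL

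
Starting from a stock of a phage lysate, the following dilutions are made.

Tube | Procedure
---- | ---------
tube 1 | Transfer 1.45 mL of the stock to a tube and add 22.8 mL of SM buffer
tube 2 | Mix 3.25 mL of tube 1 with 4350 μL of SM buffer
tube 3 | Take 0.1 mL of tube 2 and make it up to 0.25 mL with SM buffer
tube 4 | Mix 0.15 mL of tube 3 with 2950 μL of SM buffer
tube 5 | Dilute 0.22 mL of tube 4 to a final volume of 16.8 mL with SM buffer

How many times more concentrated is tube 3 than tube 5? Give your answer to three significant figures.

Step 1: 1.45 mL + 22.8 mL = 24.25 mL total → factor 24.25/1.45 = 16.724
Step 2: 3.25 mL + 4350 μL = 7.6 mL total → factor 7.6/3.25 = 2.3385
Step 3: 0.1 mL brought to 0.25 mL → factor 0.25/0.1 = 2.5
Step 4: 0.15 mL + 2950 μL = 3.1 mL total → factor 3.1/0.15 = 20.667
Step 5: 0.22 mL brought to 16.8 mL → factor 16.8/0.22 = 76.364
Dilution factor to tube 3 = 97.772; to tube 5 = 1.543 × 10^5
[tube 3]/[tube 5] = (factor to tube 5)/(factor to tube 3) = 1.543 × 10^5/97.772 = 1.58 × 10^3

1.58 × 10^3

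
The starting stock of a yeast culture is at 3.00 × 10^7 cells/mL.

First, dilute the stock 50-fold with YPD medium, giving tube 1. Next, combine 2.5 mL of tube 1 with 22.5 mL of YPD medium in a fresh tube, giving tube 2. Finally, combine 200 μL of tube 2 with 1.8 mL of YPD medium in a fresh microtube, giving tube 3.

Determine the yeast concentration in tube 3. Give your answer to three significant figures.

Step 1: 50-fold → factor 50
Step 2: 2.5 mL + 22.5 mL = 25 mL total → factor 25/2.5 = 10
Step 3: 200 μL + 1.8 mL = 2000 μL total → factor 2000/200 = 10
Overall dilution factor = 50 × 10 × 10 = 5000
Final = 3.00 × 10^7 cells/mL / 5000 = 6.00 × 10^3 cells/mL

6.00 × 10^3 cells/mL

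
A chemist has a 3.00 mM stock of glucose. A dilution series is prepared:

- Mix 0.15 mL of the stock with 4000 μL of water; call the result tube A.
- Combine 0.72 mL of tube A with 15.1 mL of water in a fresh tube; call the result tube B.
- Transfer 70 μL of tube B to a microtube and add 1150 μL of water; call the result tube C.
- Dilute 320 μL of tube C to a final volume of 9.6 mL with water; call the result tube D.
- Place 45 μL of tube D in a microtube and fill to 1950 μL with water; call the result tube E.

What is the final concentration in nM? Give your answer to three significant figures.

0.218 nM

Step 1: 0.15 mL + 4000 μL = 4.15 mL total → factor 4.15/0.15 = 27.667
Step 2: 0.72 mL + 15.1 mL = 15.82 mL total → factor 15.82/0.72 = 21.972
Step 3: 70 μL + 1150 μL = 1220 μL total → factor 1220/70 = 17.429
Step 4: 320 μL brought to 9.6 mL → factor 9600/320 = 30
Step 5: 45 μL brought to 1950 μL → factor 1950/45 = 43.333
Overall dilution factor = 27.667 × 21.972 × 17.429 × 30 × 43.333 = 1.3773 × 10^7
Final = 3.00 mM / 1.3773 × 10^7 = 2.178 × 10^-7 mM = 0.218 nM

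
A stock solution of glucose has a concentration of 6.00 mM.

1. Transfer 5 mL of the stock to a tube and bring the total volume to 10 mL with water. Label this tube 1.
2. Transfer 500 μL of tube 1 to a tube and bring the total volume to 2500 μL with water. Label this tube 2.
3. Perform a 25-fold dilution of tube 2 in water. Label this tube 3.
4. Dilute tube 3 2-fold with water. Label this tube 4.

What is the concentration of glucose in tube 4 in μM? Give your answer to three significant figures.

Step 1: 5 mL brought to 10 mL → factor 10/5 = 2
Step 2: 500 μL brought to 2500 μL → factor 2500/500 = 5
Step 3: 25-fold → factor 25
Step 4: 2-fold → factor 2
Overall dilution factor = 2 × 5 × 25 × 2 = 500
Final = 6.00 mM / 500 = 0.01200 mM = 12.0 μM

12.0 μM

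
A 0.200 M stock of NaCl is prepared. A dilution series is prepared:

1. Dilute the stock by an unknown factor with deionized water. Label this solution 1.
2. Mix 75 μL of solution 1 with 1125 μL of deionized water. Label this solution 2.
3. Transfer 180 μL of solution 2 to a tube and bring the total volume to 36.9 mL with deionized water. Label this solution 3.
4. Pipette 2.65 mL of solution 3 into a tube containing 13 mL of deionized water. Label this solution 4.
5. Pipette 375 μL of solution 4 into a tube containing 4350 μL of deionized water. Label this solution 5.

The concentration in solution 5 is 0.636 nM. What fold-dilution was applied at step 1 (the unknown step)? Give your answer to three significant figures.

Step 1: unknown factor x
Step 2: 75 μL + 1125 μL = 1200 μL total → factor 1200/75 = 16
Step 3: 180 μL brought to 36.9 mL → factor 36900/180 = 205
Step 4: 2.65 mL + 13 mL = 15.65 mL total → factor 15.65/2.65 = 5.9057
Step 5: 375 μL + 4350 μL = 4725 μL total → factor 4725/375 = 12.6
Product of known-step factors = 2.4407 × 10^5
Overall factor = 0.200 M / (0.636 nM) = 3.1447 × 10^8
x = 3.1447 × 10^8 / 2.4407 × 10^5 = 1.29 × 10^3

1.29 × 10^3-fold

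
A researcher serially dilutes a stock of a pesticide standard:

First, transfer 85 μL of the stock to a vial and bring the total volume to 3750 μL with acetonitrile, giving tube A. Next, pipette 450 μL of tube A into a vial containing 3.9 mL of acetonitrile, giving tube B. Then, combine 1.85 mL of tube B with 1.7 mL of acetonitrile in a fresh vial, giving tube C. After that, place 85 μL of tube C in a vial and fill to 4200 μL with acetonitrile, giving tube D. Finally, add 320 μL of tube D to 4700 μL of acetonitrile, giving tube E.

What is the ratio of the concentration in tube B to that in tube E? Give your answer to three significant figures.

Step 1: 85 μL brought to 3750 μL → factor 3750/85 = 44.118
Step 2: 450 μL + 3.9 mL = 4350 μL total → factor 4350/450 = 9.6667
Step 3: 1.85 mL + 1.7 mL = 3.55 mL total → factor 3.55/1.85 = 1.9189
Step 4: 85 μL brought to 4200 μL → factor 4200/85 = 49.412
Step 5: 320 μL + 4700 μL = 5020 μL total → factor 5020/320 = 15.688
Dilution factor to tube B = 426.47; to tube E = 6.3435 × 10^5
[tube B]/[tube E] = (factor to tube E)/(factor to tube B) = 6.3435 × 10^5/426.47 = 1.49 × 10^3

1.49 × 10^3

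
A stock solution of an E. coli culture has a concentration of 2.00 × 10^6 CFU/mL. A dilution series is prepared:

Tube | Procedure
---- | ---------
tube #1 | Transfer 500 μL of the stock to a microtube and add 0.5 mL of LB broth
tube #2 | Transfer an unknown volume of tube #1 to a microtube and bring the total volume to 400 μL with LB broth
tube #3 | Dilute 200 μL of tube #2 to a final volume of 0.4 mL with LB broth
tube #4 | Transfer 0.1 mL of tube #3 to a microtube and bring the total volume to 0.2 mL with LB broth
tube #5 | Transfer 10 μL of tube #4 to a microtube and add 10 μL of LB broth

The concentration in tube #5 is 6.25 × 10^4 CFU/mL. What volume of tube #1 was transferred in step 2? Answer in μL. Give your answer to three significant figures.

200 μL

Step 1: 500 μL + 0.5 mL = 1000 μL total → factor 1000/500 = 2
Step 2: v brought to 400 μL → factor = 400 μL/v
Step 3: 200 μL brought to 0.4 mL → factor 400/200 = 2
Step 4: 0.1 mL brought to 0.2 mL → factor 0.2/0.1 = 2
Step 5: 10 μL + 10 μL = 20 μL total → factor 20/10 = 2
Product of known-step factors = 16
Overall factor = 2.00 × 10^6 CFU/mL / (6.25 × 10^4 CFU/mL) = 32
Step-2 factor = 32 / 16 = 2
v = 400 μL / 2 = 200 μL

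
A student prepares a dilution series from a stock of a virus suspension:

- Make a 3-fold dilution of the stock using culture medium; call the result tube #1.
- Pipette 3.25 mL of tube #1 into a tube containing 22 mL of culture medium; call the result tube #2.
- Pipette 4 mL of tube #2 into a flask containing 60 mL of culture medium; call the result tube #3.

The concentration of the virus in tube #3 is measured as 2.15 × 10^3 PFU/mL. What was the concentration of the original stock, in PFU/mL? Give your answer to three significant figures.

Step 1: 3-fold → factor 3
Step 2: 3.25 mL + 22 mL = 25.25 mL total → factor 25.25/3.25 = 7.7692
Step 3: 4 mL + 60 mL = 64 mL total → factor 64/4 = 16
Overall dilution factor = 3 × 7.7692 × 16 = 372.92
Stock = 2.15 × 10^3 PFU/mL × 372.92 = 8.02 × 10^5 PFU/mL

8.02 × 10^5 PFU/mL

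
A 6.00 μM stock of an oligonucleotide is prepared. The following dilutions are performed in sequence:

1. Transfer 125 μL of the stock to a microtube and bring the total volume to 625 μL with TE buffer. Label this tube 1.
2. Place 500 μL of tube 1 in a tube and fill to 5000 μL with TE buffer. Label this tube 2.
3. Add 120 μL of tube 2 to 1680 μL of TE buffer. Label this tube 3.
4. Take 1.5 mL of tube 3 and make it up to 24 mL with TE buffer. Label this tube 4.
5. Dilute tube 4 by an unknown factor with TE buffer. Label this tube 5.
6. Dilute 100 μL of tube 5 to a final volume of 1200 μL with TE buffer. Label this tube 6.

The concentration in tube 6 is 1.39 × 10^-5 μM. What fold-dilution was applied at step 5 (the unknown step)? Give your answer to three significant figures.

3.00-fold

Step 1: 125 μL brought to 625 μL → factor 625/125 = 5
Step 2: 500 μL brought to 5000 μL → factor 5000/500 = 10
Step 3: 120 μL + 1680 μL = 1800 μL total → factor 1800/120 = 15
Step 4: 1.5 mL brought to 24 mL → factor 24/1.5 = 16
Step 5: unknown factor x
Step 6: 100 μL brought to 1200 μL → factor 1200/100 = 12
Product of known-step factors = 1.44 × 10^5
Overall factor = 6.00 μM / (1.39 × 10^-5 μM) = 4.3165 × 10^5
x = 4.3165 × 10^5 / 1.44 × 10^5 = 3.00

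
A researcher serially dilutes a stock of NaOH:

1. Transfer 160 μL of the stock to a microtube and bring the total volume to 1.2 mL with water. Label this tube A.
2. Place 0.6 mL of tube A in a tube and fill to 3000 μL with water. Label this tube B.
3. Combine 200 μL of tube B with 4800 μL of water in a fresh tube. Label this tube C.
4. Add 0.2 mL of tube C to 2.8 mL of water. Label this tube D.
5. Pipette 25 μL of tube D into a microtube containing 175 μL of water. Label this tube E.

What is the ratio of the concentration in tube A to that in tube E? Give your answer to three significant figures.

1.50 × 10^4

Step 1: 160 μL brought to 1.2 mL → factor 1200/160 = 7.5
Step 2: 0.6 mL brought to 3000 μL → factor 3/0.6 = 5
Step 3: 200 μL + 4800 μL = 5000 μL total → factor 5000/200 = 25
Step 4: 0.2 mL + 2.8 mL = 3 mL total → factor 3/0.2 = 15
Step 5: 25 μL + 175 μL = 200 μL total → factor 200/25 = 8
Dilution factor to tube A = 7.5; to tube E = 1.125 × 10^5
[tube A]/[tube E] = (factor to tube E)/(factor to tube A) = 1.125 × 10^5/7.5 = 1.50 × 10^4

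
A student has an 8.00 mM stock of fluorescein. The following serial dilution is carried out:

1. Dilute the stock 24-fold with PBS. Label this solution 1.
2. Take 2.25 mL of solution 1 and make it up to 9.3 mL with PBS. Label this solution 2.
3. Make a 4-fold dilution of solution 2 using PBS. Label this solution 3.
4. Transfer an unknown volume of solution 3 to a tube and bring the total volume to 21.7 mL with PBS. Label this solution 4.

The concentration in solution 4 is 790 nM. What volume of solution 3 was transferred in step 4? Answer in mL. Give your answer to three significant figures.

0.850 mL

Step 1: 24-fold → factor 24
Step 2: 2.25 mL brought to 9.3 mL → factor 9.3/2.25 = 4.1333
Step 3: 4-fold → factor 4
Step 4: v brought to 21.7 mL → factor = 21.7 mL/v
Product of known-step factors = 396.8
Overall factor = 8.00 mM / (790 nM) = 10127
Step-4 factor = 10127 / 396.8 = 25.521
v = 21.7 mL / 25.521 = 0.850 mL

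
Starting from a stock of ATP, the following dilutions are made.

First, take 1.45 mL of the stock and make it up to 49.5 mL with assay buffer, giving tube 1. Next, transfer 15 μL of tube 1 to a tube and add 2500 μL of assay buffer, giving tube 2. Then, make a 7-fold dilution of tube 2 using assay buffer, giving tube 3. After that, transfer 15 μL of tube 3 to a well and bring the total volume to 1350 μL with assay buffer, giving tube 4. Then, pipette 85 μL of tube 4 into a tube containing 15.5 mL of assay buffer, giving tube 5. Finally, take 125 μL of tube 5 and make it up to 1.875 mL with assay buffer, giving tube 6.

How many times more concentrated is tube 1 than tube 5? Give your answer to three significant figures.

Step 1: 1.45 mL brought to 49.5 mL → factor 49.5/1.45 = 34.138
Step 2: 15 μL + 2500 μL = 2515 μL total → factor 2515/15 = 167.67
Step 3: 7-fold → factor 7
Step 4: 15 μL brought to 1350 μL → factor 1350/15 = 90
Step 5: 85 μL + 15.5 mL = 15585 μL total → factor 15585/85 = 183.35
Dilution factor to tube 1 = 34.138; to tube 5 = 6.6117 × 10^8
[tube 1]/[tube 5] = (factor to tube 5)/(factor to tube 1) = 6.6117 × 10^8/34.138 = 1.94 × 10^7

1.94 × 10^7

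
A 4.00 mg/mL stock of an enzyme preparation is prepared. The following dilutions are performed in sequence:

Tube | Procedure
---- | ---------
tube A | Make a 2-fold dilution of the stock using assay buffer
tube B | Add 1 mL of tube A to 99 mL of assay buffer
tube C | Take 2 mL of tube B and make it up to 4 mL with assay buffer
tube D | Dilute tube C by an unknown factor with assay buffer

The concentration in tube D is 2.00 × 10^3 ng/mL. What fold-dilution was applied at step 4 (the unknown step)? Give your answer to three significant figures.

5.00-fold

Step 1: 2-fold → factor 2
Step 2: 1 mL + 99 mL = 100 mL total → factor 100/1 = 100
Step 3: 2 mL brought to 4 mL → factor 4/2 = 2
Step 4: unknown factor x
Product of known-step factors = 400
Overall factor = 4.00 mg/mL / (2.00 × 10^3 ng/mL) = 2000
x = 2000 / 400 = 5.00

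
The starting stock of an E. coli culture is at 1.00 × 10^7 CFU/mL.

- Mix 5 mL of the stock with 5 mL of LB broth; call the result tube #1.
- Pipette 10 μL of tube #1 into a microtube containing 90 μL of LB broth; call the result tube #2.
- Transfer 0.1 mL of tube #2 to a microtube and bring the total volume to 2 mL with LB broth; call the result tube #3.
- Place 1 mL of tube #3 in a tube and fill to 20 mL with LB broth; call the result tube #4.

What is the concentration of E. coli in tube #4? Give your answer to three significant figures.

Step 1: 5 mL + 5 mL = 10 mL total → factor 10/5 = 2
Step 2: 10 μL + 90 μL = 100 μL total → factor 100/10 = 10
Step 3: 0.1 mL brought to 2 mL → factor 2/0.1 = 20
Step 4: 1 mL brought to 20 mL → factor 20/1 = 20
Overall dilution factor = 2 × 10 × 20 × 20 = 8000
Final = 1.00 × 10^7 CFU/mL / 8000 = 1.25 × 10^3 CFU/mL

1.25 × 10^3 CFU/mL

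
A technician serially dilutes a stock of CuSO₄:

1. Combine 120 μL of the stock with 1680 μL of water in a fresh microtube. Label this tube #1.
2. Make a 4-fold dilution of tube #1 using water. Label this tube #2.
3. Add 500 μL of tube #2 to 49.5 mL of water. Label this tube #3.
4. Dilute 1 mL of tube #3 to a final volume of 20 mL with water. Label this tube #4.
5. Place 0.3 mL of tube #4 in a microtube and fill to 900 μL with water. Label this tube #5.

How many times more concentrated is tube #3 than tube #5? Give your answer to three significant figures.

Step 1: 120 μL + 1680 μL = 1800 μL total → factor 1800/120 = 15
Step 2: 4-fold → factor 4
Step 3: 500 μL + 49.5 mL = 50000 μL total → factor 50000/500 = 100
Step 4: 1 mL brought to 20 mL → factor 20/1 = 20
Step 5: 0.3 mL brought to 900 μL → factor 0.9/0.3 = 3
Dilution factor to tube #3 = 6000; to tube #5 = 3.6 × 10^5
[tube #3]/[tube #5] = (factor to tube #5)/(factor to tube #3) = 3.6 × 10^5/6000 = 60.0

60.0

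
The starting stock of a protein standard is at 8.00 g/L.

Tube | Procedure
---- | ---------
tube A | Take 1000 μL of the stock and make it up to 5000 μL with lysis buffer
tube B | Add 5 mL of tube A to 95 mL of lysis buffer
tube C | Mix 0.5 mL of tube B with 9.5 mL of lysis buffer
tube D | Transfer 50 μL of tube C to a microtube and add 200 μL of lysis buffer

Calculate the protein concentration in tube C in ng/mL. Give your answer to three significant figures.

Step 1: 1000 μL brought to 5000 μL → factor 5000/1000 = 5
Step 2: 5 mL + 95 mL = 100 mL total → factor 100/5 = 20
Step 3: 0.5 mL + 9.5 mL = 10 mL total → factor 10/0.5 = 20
Dilution factor through tube C = 5 × 20 × 20 = 2000
[tube C] = 8.00 g/L / 2000 = 0.004000 g/L = 4.00 × 10^3 ng/mL

4.00 × 10^3 ng/mL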